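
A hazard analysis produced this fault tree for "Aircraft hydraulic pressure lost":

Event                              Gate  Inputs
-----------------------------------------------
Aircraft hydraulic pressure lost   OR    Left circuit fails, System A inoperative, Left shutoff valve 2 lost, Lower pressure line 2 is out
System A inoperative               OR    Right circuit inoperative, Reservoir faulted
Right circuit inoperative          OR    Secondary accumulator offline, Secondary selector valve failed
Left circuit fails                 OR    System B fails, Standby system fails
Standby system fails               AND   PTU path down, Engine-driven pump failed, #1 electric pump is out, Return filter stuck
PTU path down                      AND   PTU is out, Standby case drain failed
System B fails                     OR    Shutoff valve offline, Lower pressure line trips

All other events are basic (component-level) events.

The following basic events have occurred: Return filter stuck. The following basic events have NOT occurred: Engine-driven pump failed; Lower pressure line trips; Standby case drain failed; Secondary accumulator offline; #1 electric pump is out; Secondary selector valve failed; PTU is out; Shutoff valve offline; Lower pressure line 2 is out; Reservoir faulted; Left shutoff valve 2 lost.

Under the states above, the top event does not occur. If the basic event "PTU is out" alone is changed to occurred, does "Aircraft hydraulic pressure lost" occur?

No

Counterfactual: set "PTU is out" to occurred.
System B fails [OR]: Shutoff valve offline=not, Lower pressure line trips=not → no input occurs → does not occur.
PTU path down [AND]: PTU is out=occurs, Standby case drain failed=not → not all inputs occur → does not occur.
Standby system fails [AND]: PTU path down=not, Engine-driven pump failed=not, #1 electric pump is out=not, Return filter stuck=occurs → not all inputs occur → does not occur.
Left circuit fails [OR]: System B fails=not, Standby system fails=not → no input occurs → does not occur.
Right circuit inoperative [OR]: Secondary accumulator offline=not, Secondary selector valve failed=not → no input occurs → does not occur.
System A inoperative [OR]: Right circuit inoperative=not, Reservoir faulted=not → no input occurs → does not occur.
Aircraft hydraulic pressure lost [OR]: Left circuit fails=not, System A inoperative=not, Left shutoff valve 2 lost=not, Lower pressure line 2 is out=not → no input occurs → does not occur.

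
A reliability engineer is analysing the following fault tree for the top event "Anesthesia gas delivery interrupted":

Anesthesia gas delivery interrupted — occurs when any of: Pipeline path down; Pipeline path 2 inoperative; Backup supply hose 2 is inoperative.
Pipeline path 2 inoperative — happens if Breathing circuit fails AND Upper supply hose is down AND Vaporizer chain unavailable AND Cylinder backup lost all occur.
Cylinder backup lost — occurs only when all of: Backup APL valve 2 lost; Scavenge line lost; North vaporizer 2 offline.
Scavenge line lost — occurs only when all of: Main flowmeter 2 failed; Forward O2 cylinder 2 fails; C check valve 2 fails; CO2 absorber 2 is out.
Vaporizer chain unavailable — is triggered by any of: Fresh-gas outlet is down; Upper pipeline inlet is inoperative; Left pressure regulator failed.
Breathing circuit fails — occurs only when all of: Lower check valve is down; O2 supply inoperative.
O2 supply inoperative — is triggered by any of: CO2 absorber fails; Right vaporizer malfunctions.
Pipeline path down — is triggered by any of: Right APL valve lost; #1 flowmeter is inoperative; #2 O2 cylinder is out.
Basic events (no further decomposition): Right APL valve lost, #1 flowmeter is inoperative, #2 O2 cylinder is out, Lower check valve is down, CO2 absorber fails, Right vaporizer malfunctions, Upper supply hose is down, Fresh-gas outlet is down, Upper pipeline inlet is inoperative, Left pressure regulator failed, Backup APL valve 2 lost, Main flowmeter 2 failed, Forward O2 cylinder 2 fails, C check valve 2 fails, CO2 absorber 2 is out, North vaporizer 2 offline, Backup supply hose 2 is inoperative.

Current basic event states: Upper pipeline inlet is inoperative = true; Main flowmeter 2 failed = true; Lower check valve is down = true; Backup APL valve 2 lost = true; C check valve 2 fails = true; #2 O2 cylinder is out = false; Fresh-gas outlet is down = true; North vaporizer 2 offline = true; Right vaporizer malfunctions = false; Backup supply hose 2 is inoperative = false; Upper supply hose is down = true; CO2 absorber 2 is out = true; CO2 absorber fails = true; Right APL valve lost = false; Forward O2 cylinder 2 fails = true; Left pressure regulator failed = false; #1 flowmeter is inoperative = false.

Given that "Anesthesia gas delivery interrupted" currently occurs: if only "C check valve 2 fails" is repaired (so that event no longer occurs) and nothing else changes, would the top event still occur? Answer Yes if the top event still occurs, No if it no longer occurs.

Counterfactual: set "C check valve 2 fails" to not occurred.
Pipeline path down [OR]: Right APL valve lost=not, #1 flowmeter is inoperative=not, #2 O2 cylinder is out=not → no input occurs → does not occur.
O2 supply inoperative [OR]: CO2 absorber fails=occurs, Right vaporizer malfunctions=not → at least one input occurs → occurs.
Breathing circuit fails [AND]: Lower check valve is down=occurs, O2 supply inoperative=occurs → all inputs occur → occurs.
Vaporizer chain unavailable [OR]: Fresh-gas outlet is down=occurs, Upper pipeline inlet is inoperative=occurs, Left pressure regulator failed=not → at least one input occurs → occurs.
Scavenge line lost [AND]: Main flowmeter 2 failed=occurs, Forward O2 cylinder 2 fails=occurs, C check valve 2 fails=not, CO2 absorber 2 is out=occurs → not all inputs occur → does not occur.
Cylinder backup lost [AND]: Backup APL valve 2 lost=occurs, Scavenge line lost=not, North vaporizer 2 offline=occurs → not all inputs occur → does not occur.
Pipeline path 2 inoperative [AND]: Breathing circuit fails=occurs, Upper supply hose is down=occurs, Vaporizer chain unavailable=occurs, Cylinder backup lost=not → not all inputs occur → does not occur.
Anesthesia gas delivery interrupted [OR]: Pipeline path down=not, Pipeline path 2 inoperative=not, Backup supply hose 2 is inoperative=not → no input occurs → does not occur.

No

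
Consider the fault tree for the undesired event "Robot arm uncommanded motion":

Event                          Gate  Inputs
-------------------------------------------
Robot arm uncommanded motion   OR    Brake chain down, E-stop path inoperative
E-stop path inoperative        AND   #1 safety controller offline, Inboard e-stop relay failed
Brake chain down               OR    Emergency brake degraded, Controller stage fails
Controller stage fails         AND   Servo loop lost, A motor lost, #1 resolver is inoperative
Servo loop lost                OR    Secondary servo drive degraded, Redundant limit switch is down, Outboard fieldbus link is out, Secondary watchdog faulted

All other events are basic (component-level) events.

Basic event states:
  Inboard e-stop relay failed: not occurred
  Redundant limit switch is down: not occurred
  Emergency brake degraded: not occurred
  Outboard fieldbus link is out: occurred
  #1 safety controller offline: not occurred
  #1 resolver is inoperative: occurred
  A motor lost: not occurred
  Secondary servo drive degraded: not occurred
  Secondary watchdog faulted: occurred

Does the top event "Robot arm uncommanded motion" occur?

Servo loop lost [OR]: Secondary servo drive degraded=not, Redundant limit switch is down=not, Outboard fieldbus link is out=occurs, Secondary watchdog faulted=occurs → at least one input occurs → occurs.
Controller stage fails [AND]: Servo loop lost=occurs, A motor lost=not, #1 resolver is inoperative=occurs → not all inputs occur → does not occur.
Brake chain down [OR]: Emergency brake degraded=not, Controller stage fails=not → no input occurs → does not occur.
E-stop path inoperative [AND]: #1 safety controller offline=not, Inboard e-stop relay failed=not → not all inputs occur → does not occur.
Robot arm uncommanded motion [OR]: Brake chain down=not, E-stop path inoperative=not → no input occurs → does not occur.

No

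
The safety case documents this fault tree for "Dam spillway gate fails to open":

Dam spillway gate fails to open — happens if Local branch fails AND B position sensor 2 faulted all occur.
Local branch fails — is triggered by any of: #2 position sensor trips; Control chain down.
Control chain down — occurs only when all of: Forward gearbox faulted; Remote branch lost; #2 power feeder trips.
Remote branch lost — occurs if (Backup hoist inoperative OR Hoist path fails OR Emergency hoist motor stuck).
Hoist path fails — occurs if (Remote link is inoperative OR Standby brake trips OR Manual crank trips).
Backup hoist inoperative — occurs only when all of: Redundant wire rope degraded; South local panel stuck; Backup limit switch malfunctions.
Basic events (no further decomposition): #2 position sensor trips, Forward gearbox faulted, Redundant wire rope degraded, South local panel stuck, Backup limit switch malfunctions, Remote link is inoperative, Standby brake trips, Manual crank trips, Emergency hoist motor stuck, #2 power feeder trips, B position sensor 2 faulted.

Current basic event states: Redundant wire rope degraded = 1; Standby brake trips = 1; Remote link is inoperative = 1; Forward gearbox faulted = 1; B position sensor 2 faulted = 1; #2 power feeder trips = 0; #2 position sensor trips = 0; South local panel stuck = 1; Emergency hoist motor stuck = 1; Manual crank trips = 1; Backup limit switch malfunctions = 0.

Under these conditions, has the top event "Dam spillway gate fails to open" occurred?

No

Backup hoist inoperative [AND]: Redundant wire rope degraded=occurs, South local panel stuck=occurs, Backup limit switch malfunctions=not → not all inputs occur → does not occur.
Hoist path fails [OR]: Remote link is inoperative=occurs, Standby brake trips=occurs, Manual crank trips=occurs → at least one input occurs → occurs.
Remote branch lost [OR]: Backup hoist inoperative=not, Hoist path fails=occurs, Emergency hoist motor stuck=occurs → at least one input occurs → occurs.
Control chain down [AND]: Forward gearbox faulted=occurs, Remote branch lost=occurs, #2 power feeder trips=not → not all inputs occur → does not occur.
Local branch fails [OR]: #2 position sensor trips=not, Control chain down=not → no input occurs → does not occur.
Dam spillway gate fails to open [AND]: Local branch fails=not, B position sensor 2 faulted=occurs → not all inputs occur → does not occur.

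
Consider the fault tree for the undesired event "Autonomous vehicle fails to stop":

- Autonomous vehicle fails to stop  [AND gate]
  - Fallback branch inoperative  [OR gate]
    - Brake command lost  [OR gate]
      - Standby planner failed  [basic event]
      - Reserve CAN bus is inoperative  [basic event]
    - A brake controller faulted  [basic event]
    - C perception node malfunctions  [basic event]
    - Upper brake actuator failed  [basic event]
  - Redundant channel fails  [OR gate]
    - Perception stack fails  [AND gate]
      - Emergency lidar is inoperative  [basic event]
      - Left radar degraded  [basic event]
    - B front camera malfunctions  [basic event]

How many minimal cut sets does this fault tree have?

10

Brake command lost [OR]: union of children's cut sets → 2 cut set(s).
Fallback branch inoperative [OR]: union of children's cut sets → 5 cut set(s).
Perception stack fails [AND]: one cut set from each child combined → 1 × 1 = 1 cut set(s).
Redundant channel fails [OR]: union of children's cut sets → 2 cut set(s).
Autonomous vehicle fails to stop [AND]: one cut set from each child combined → 5 × 2 = 10 cut set(s).
Minimal cut sets: {Emergency lidar is inoperative, Left radar degraded, Standby planner failed}; {B front camera malfunctions, Standby planner failed}; {Emergency lidar is inoperative, Left radar degraded, Reserve CAN bus is inoperative}; {B front camera malfunctions, Reserve CAN bus is inoperative}; {A brake controller faulted, Emergency lidar is inoperative, Left radar degraded}; {A brake controller faulted, B front camera malfunctions}; {C perception node malfunctions, Emergency lidar is inoperative, Left radar degraded}; {B front camera malfunctions, C perception node malfunctions}; {Emergency lidar is inoperative, Left radar degraded, Upper brake actuator failed}; {B front camera malfunctions, Upper brake actuator failed}.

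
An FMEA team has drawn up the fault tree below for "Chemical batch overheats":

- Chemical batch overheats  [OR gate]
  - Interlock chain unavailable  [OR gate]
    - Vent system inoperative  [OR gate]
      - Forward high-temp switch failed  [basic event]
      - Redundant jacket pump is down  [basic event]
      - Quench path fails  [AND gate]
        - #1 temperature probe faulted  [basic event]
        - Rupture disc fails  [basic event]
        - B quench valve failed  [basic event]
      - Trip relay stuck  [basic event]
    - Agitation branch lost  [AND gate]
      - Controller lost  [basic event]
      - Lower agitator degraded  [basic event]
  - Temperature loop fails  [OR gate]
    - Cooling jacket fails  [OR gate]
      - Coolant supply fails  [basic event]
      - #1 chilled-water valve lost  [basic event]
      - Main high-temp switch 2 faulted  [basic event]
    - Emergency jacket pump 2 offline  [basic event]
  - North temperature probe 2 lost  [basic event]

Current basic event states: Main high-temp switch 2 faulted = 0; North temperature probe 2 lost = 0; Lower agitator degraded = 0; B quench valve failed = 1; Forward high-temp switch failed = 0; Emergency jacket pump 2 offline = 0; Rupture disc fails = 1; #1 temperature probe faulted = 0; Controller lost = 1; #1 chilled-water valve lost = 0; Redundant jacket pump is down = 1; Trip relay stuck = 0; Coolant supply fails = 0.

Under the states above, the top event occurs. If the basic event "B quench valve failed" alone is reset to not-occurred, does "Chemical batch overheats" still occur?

Counterfactual: set "B quench valve failed" to not occurred.
Quench path fails [AND]: #1 temperature probe faulted=not, Rupture disc fails=occurs, B quench valve failed=not → not all inputs occur → does not occur.
Vent system inoperative [OR]: Forward high-temp switch failed=not, Redundant jacket pump is down=occurs, Quench path fails=not, Trip relay stuck=not → at least one input occurs → occurs.
Agitation branch lost [AND]: Controller lost=occurs, Lower agitator degraded=not → not all inputs occur → does not occur.
Interlock chain unavailable [OR]: Vent system inoperative=occurs, Agitation branch lost=not → at least one input occurs → occurs.
Cooling jacket fails [OR]: Coolant supply fails=not, #1 chilled-water valve lost=not, Main high-temp switch 2 faulted=not → no input occurs → does not occur.
Temperature loop fails [OR]: Cooling jacket fails=not, Emergency jacket pump 2 offline=not → no input occurs → does not occur.
Chemical batch overheats [OR]: Interlock chain unavailable=occurs, Temperature loop fails=not, North temperature probe 2 lost=not → at least one input occurs → occurs.

Yes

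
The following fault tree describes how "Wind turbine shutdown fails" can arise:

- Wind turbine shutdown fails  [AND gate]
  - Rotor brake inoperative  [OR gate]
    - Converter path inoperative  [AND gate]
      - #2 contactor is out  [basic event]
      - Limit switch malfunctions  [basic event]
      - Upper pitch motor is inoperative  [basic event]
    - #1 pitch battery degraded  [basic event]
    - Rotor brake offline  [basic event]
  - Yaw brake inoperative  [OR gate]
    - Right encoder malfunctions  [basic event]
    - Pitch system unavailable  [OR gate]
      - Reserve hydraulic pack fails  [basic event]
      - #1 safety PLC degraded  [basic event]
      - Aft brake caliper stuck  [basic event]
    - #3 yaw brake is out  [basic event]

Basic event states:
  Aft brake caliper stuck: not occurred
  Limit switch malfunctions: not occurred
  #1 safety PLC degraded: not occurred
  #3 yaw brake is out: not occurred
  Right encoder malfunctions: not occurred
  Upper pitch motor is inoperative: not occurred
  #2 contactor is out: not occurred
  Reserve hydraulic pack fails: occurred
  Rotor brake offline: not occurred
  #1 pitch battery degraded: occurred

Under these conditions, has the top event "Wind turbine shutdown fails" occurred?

Converter path inoperative [AND]: #2 contactor is out=not, Limit switch malfunctions=not, Upper pitch motor is inoperative=not → not all inputs occur → does not occur.
Rotor brake inoperative [OR]: Converter path inoperative=not, #1 pitch battery degraded=occurs, Rotor brake offline=not → at least one input occurs → occurs.
Pitch system unavailable [OR]: Reserve hydraulic pack fails=occurs, #1 safety PLC degraded=not, Aft brake caliper stuck=not → at least one input occurs → occurs.
Yaw brake inoperative [OR]: Right encoder malfunctions=not, Pitch system unavailable=occurs, #3 yaw brake is out=not → at least one input occurs → occurs.
Wind turbine shutdown fails [AND]: Rotor brake inoperative=occurs, Yaw brake inoperative=occurs → all inputs occur → occurs.

Yes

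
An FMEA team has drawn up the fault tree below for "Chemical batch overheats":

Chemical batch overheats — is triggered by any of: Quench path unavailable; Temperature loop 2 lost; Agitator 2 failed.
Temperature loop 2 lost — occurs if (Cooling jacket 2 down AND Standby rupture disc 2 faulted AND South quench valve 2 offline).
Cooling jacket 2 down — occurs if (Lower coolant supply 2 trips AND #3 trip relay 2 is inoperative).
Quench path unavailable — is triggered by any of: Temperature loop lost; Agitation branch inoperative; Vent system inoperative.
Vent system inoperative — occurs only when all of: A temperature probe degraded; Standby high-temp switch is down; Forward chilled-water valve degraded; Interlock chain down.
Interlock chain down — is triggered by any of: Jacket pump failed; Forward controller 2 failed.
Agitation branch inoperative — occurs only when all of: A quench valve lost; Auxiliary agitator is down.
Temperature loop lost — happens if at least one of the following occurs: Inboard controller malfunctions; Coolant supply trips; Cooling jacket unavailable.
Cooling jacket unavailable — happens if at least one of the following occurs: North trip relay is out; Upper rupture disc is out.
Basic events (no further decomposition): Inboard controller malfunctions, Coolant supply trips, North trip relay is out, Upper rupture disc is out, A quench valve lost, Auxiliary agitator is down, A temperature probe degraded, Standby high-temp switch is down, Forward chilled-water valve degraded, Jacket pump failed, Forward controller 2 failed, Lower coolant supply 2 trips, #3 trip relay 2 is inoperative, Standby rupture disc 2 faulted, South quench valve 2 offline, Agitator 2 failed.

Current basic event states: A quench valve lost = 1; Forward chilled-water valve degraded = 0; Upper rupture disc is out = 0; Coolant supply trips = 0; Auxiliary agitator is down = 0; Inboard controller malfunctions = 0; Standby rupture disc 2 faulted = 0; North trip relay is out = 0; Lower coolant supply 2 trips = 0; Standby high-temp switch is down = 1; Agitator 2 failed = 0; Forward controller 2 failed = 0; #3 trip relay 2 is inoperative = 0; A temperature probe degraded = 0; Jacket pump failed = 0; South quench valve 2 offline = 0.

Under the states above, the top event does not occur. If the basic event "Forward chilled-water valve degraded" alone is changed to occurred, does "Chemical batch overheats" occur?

No

Counterfactual: set "Forward chilled-water valve degraded" to occurred.
Cooling jacket unavailable [OR]: North trip relay is out=not, Upper rupture disc is out=not → no input occurs → does not occur.
Temperature loop lost [OR]: Inboard controller malfunctions=not, Coolant supply trips=not, Cooling jacket unavailable=not → no input occurs → does not occur.
Agitation branch inoperative [AND]: A quench valve lost=occurs, Auxiliary agitator is down=not → not all inputs occur → does not occur.
Interlock chain down [OR]: Jacket pump failed=not, Forward controller 2 failed=not → no input occurs → does not occur.
Vent system inoperative [AND]: A temperature probe degraded=not, Standby high-temp switch is down=occurs, Forward chilled-water valve degraded=occurs, Interlock chain down=not → not all inputs occur → does not occur.
Quench path unavailable [OR]: Temperature loop lost=not, Agitation branch inoperative=not, Vent system inoperative=not → no input occurs → does not occur.
Cooling jacket 2 down [AND]: Lower coolant supply 2 trips=not, #3 trip relay 2 is inoperative=not → not all inputs occur → does not occur.
Temperature loop 2 lost [AND]: Cooling jacket 2 down=not, Standby rupture disc 2 faulted=not, South quench valve 2 offline=not → not all inputs occur → does not occur.
Chemical batch overheats [OR]: Quench path unavailable=not, Temperature loop 2 lost=not, Agitator 2 failed=not → no input occurs → does not occur.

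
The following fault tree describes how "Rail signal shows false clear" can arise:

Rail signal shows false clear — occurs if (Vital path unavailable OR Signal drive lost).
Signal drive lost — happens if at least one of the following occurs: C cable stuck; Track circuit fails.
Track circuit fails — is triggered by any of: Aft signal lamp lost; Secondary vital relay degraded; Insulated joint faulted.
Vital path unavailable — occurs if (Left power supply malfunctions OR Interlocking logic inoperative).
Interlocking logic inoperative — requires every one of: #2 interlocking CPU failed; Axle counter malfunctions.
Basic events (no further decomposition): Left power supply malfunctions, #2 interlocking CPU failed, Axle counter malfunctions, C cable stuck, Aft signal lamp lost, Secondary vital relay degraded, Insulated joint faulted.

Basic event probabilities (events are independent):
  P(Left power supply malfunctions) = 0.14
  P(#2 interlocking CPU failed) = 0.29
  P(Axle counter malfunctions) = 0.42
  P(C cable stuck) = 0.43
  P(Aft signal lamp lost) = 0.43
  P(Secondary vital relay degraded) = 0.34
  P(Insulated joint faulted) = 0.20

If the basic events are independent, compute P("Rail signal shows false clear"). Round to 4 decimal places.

0.8704

P(Interlocking logic inoperative) [AND] = 0.29 × 0.42 = 0.121800
P(Vital path unavailable) [OR] = 1 − (1−0.14) × (1−0.121800) = 0.244748
P(Track circuit fails) [OR] = 1 − (1−0.43) × (1−0.34) × (1−0.20) = 0.699040
P(Signal drive lost) [OR] = 1 − (1−0.43) × (1−0.699040) = 0.828453
P(Rail signal shows false clear) [OR] = 1 − (1−0.244748) × (1−0.828453) = 0.870439
Rounded to 4 decimal places: P(Rail signal shows false clear) ≈ 0.8704.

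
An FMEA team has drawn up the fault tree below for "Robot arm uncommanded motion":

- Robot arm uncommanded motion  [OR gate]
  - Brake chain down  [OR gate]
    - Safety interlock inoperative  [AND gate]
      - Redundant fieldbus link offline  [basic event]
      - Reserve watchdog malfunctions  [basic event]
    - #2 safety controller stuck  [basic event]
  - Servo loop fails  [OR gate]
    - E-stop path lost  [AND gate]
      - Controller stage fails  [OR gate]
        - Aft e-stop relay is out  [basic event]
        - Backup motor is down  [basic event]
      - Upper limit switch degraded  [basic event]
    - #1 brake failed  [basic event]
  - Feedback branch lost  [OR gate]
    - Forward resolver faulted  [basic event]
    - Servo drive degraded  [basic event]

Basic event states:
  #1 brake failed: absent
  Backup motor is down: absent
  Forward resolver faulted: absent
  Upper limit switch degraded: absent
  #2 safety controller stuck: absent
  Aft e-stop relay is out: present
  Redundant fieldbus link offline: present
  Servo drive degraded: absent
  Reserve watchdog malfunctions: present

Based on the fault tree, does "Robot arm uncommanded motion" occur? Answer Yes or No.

Yes

Safety interlock inoperative [AND]: Redundant fieldbus link offline=occurs, Reserve watchdog malfunctions=occurs → all inputs occur → occurs.
Brake chain down [OR]: Safety interlock inoperative=occurs, #2 safety controller stuck=not → at least one input occurs → occurs.
Controller stage fails [OR]: Aft e-stop relay is out=occurs, Backup motor is down=not → at least one input occurs → occurs.
E-stop path lost [AND]: Controller stage fails=occurs, Upper limit switch degraded=not → not all inputs occur → does not occur.
Servo loop fails [OR]: E-stop path lost=not, #1 brake failed=not → no input occurs → does not occur.
Feedback branch lost [OR]: Forward resolver faulted=not, Servo drive degraded=not → no input occurs → does not occur.
Robot arm uncommanded motion [OR]: Brake chain down=occurs, Servo loop fails=not, Feedback branch lost=not → at least one input occurs → occurs.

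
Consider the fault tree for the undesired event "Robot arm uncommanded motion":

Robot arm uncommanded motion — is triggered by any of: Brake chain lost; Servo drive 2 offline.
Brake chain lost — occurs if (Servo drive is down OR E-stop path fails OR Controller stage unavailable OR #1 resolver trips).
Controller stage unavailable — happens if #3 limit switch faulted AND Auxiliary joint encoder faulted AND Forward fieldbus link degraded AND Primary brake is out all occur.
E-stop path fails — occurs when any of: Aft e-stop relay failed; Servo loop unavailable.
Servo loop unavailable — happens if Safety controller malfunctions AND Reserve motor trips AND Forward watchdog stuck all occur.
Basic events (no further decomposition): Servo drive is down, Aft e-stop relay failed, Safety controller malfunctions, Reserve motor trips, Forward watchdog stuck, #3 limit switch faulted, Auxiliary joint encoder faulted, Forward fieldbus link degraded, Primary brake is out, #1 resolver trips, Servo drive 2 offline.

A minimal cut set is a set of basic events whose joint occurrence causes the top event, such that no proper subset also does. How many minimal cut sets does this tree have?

6

Servo loop unavailable [AND]: one cut set from each child combined → 1 × 1 × 1 = 1 cut set(s).
E-stop path fails [OR]: union of children's cut sets → 2 cut set(s).
Controller stage unavailable [AND]: one cut set from each child combined → 1 × 1 × 1 × 1 = 1 cut set(s).
Brake chain lost [OR]: union of children's cut sets → 5 cut set(s).
Robot arm uncommanded motion [OR]: union of children's cut sets → 6 cut set(s).
Minimal cut sets: {Servo drive is down}; {Aft e-stop relay failed}; {Forward watchdog stuck, Reserve motor trips, Safety controller malfunctions}; {#3 limit switch faulted, Auxiliary joint encoder faulted, Forward fieldbus link degraded, Primary brake is out}; {#1 resolver trips}; {Servo drive 2 offline}.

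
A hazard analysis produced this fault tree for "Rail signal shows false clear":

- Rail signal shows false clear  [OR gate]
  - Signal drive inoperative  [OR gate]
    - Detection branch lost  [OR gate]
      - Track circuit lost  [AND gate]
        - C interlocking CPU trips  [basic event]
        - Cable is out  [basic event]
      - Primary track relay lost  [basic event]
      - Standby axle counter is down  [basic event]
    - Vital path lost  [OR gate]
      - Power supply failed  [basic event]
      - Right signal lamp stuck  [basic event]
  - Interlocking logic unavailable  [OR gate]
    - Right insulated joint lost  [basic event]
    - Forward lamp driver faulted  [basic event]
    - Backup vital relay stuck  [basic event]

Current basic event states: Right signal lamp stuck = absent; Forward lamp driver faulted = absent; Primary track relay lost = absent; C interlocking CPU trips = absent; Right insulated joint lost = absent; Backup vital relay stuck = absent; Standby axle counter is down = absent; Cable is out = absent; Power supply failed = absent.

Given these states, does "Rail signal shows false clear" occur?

Track circuit lost [AND]: C interlocking CPU trips=not, Cable is out=not → not all inputs occur → does not occur.
Detection branch lost [OR]: Track circuit lost=not, Primary track relay lost=not, Standby axle counter is down=not → no input occurs → does not occur.
Vital path lost [OR]: Power supply failed=not, Right signal lamp stuck=not → no input occurs → does not occur.
Signal drive inoperative [OR]: Detection branch lost=not, Vital path lost=not → no input occurs → does not occur.
Interlocking logic unavailable [OR]: Right insulated joint lost=not, Forward lamp driver faulted=not, Backup vital relay stuck=not → no input occurs → does not occur.
Rail signal shows false clear [OR]: Signal drive inoperative=not, Interlocking logic unavailable=not → no input occurs → does not occur.

No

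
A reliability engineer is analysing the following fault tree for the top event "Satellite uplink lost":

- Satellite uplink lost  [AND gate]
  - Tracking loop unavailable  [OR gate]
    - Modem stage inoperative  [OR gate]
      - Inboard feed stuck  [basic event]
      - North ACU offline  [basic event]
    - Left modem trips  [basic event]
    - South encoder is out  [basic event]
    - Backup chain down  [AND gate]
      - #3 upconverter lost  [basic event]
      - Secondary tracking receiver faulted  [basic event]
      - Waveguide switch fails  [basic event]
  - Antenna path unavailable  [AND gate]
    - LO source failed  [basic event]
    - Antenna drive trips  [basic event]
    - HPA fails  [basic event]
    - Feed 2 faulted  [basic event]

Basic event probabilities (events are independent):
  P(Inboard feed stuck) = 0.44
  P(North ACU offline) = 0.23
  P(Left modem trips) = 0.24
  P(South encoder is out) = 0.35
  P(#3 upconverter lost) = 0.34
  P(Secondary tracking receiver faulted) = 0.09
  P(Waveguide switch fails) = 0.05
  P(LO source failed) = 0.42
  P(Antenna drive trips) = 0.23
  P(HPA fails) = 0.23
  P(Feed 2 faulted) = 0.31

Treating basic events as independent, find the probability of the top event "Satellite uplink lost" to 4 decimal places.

P(Modem stage inoperative) [OR] = 1 − (1−0.44) × (1−0.23) = 0.568800
P(Backup chain down) [AND] = 0.34 × 0.09 × 0.05 = 0.001530
P(Tracking loop unavailable) [OR] = 1 − (1−0.568800) × (1−0.24) × (1−0.35) × (1−0.001530) = 0.787313
P(Antenna path unavailable) [AND] = 0.42 × 0.23 × 0.23 × 0.31 = 0.006888
P(Satellite uplink lost) [AND] = 0.787313 × 0.006888 = 0.005423
Rounded to 4 decimal places: P(Satellite uplink lost) ≈ 0.0054.

0.0054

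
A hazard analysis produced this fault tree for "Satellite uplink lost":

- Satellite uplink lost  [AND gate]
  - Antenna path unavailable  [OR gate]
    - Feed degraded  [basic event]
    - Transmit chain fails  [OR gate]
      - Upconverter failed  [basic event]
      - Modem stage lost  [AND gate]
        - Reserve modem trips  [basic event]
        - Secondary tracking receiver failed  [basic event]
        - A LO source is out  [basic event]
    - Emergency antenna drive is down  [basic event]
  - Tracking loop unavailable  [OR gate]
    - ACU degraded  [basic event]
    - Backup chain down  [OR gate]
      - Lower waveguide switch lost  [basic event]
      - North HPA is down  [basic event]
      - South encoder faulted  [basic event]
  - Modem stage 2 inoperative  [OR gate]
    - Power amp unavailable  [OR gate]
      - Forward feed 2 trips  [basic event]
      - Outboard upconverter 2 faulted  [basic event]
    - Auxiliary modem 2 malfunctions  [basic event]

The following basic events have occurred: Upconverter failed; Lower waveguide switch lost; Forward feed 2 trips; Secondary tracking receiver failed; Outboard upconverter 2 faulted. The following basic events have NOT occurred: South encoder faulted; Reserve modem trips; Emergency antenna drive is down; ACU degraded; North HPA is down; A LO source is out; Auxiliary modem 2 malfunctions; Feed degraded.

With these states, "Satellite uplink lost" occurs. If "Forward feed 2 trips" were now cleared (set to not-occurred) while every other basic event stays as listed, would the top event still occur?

Counterfactual: set "Forward feed 2 trips" to not occurred.
Modem stage lost [AND]: Reserve modem trips=not, Secondary tracking receiver failed=occurs, A LO source is out=not → not all inputs occur → does not occur.
Transmit chain fails [OR]: Upconverter failed=occurs, Modem stage lost=not → at least one input occurs → occurs.
Antenna path unavailable [OR]: Feed degraded=not, Transmit chain fails=occurs, Emergency antenna drive is down=not → at least one input occurs → occurs.
Backup chain down [OR]: Lower waveguide switch lost=occurs, North HPA is down=not, South encoder faulted=not → at least one input occurs → occurs.
Tracking loop unavailable [OR]: ACU degraded=not, Backup chain down=occurs → at least one input occurs → occurs.
Power amp unavailable [OR]: Forward feed 2 trips=not, Outboard upconverter 2 faulted=occurs → at least one input occurs → occurs.
Modem stage 2 inoperative [OR]: Power amp unavailable=occurs, Auxiliary modem 2 malfunctions=not → at least one input occurs → occurs.
Satellite uplink lost [AND]: Antenna path unavailable=occurs, Tracking loop unavailable=occurs, Modem stage 2 inoperative=occurs → all inputs occur → occurs.

Yes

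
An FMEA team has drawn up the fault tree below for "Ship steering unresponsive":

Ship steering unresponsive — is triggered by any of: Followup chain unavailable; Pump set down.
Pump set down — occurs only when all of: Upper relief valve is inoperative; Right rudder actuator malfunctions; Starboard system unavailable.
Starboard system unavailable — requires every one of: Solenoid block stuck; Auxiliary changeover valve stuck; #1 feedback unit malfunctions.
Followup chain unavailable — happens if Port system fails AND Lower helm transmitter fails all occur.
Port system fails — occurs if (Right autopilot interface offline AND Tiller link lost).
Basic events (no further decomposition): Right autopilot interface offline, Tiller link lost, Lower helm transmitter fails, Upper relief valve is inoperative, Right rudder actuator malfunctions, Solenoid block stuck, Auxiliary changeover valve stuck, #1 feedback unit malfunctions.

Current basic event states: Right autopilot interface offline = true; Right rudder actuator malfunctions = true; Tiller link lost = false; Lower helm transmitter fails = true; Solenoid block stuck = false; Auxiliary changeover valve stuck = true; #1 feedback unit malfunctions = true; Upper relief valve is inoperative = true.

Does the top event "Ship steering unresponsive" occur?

Port system fails [AND]: Right autopilot interface offline=occurs, Tiller link lost=not → not all inputs occur → does not occur.
Followup chain unavailable [AND]: Port system fails=not, Lower helm transmitter fails=occurs → not all inputs occur → does not occur.
Starboard system unavailable [AND]: Solenoid block stuck=not, Auxiliary changeover valve stuck=occurs, #1 feedback unit malfunctions=occurs → not all inputs occur → does not occur.
Pump set down [AND]: Upper relief valve is inoperative=occurs, Right rudder actuator malfunctions=occurs, Starboard system unavailable=not → not all inputs occur → does not occur.
Ship steering unresponsive [OR]: Followup chain unavailable=not, Pump set down=not → no input occurs → does not occur.

No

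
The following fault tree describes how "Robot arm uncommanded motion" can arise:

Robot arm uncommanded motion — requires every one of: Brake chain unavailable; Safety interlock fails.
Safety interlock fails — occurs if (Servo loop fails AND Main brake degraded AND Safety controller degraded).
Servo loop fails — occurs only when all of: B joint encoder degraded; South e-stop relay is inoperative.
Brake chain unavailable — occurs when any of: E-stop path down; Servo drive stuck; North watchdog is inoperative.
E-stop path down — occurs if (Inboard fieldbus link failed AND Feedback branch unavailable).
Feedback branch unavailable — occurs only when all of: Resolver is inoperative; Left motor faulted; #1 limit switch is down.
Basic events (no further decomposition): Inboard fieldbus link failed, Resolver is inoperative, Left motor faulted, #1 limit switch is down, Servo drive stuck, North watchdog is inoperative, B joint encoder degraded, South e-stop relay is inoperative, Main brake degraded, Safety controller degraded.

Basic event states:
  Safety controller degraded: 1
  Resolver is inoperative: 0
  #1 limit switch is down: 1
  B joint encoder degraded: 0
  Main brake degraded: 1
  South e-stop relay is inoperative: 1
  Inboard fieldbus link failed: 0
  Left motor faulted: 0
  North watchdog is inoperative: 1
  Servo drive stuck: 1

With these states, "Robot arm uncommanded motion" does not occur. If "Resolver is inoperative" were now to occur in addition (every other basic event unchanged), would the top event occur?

Counterfactual: set "Resolver is inoperative" to occurred.
Feedback branch unavailable [AND]: Resolver is inoperative=occurs, Left motor faulted=not, #1 limit switch is down=occurs → not all inputs occur → does not occur.
E-stop path down [AND]: Inboard fieldbus link failed=not, Feedback branch unavailable=not → not all inputs occur → does not occur.
Brake chain unavailable [OR]: E-stop path down=not, Servo drive stuck=occurs, North watchdog is inoperative=occurs → at least one input occurs → occurs.
Servo loop fails [AND]: B joint encoder degraded=not, South e-stop relay is inoperative=occurs → not all inputs occur → does not occur.
Safety interlock fails [AND]: Servo loop fails=not, Main brake degraded=occurs, Safety controller degraded=occurs → not all inputs occur → does not occur.
Robot arm uncommanded motion [AND]: Brake chain unavailable=occurs, Safety interlock fails=not → not all inputs occur → does not occur.

No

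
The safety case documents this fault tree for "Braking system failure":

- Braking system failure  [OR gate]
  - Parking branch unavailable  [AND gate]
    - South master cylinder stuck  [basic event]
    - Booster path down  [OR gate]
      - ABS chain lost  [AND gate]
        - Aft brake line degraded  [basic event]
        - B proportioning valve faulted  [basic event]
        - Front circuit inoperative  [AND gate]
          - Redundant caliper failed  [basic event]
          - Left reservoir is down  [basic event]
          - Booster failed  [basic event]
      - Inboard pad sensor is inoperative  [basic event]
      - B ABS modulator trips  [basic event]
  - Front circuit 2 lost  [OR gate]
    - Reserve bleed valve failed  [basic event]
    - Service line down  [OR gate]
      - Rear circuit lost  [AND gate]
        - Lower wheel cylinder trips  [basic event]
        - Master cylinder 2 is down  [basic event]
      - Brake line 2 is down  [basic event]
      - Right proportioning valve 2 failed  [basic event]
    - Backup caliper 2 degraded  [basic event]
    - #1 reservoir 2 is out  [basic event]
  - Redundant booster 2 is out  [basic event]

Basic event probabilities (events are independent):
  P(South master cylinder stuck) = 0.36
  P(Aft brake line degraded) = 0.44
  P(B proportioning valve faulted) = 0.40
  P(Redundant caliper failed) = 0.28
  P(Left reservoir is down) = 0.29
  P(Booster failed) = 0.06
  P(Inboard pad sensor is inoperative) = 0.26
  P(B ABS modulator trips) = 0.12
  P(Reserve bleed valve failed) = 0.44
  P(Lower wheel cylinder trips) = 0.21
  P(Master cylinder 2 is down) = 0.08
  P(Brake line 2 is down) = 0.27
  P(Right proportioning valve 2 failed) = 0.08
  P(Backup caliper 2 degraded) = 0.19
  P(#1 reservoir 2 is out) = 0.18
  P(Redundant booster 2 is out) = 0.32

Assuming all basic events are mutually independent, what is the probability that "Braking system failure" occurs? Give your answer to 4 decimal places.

0.8540

P(Front circuit inoperative) [AND] = 0.28 × 0.29 × 0.06 = 0.004872
P(ABS chain lost) [AND] = 0.44 × 0.40 × 0.004872 = 0.000857
P(Booster path down) [OR] = 1 − (1−0.000857) × (1−0.26) × (1−0.12) = 0.349358
P(Parking branch unavailable) [AND] = 0.36 × 0.349358 = 0.125769
P(Rear circuit lost) [AND] = 0.21 × 0.08 = 0.016800
P(Service line down) [OR] = 1 − (1−0.016800) × (1−0.27) × (1−0.08) = 0.339683
P(Front circuit 2 lost) [OR] = 1 − (1−0.44) × (1−0.339683) × (1−0.19) × (1−0.18) = 0.754394
P(Braking system failure) [OR] = 1 − (1−0.125769) × (1−0.754394) × (1−0.32) = 0.853993
Rounded to 4 decimal places: P(Braking system failure) ≈ 0.8540.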